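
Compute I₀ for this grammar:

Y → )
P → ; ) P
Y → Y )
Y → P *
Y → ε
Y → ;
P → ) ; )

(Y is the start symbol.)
{ [P → . ) ; )], [P → . ; ) P], [Y → . )], [Y → . ;], [Y → . P *], [Y → . Y )], [Y → .], [Y' → . Y] }

First, augment the grammar with Y' → Y
I₀ = CLOSURE({ [Y' → . Y] }):
  [Y' → . Y] has the dot before Y: add [Y → . )], [Y → . Y )], [Y → . P *], [Y → .], [Y → . ;]
  [Y → . P *] has the dot before P: add [P → . ; ) P], [P → . ) ; )]
No further items can be added.

I₀ = { [P → . ) ; )], [P → . ; ) P], [Y → . )], [Y → . ;], [Y → . P *], [Y → . Y )], [Y → .], [Y' → . Y] }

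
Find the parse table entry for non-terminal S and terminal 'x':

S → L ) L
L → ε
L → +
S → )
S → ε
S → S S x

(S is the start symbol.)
S → ε, S → S S x

To find M[S, 'x'], we find productions for S where 'x' is in the predict set (PREDICT(N → α) = (FIRST(α) \ {ε}) ∪ (FOLLOW(N) if α ⇒* ε)).

Relevant sets:
  FIRST(L) = { '+', ε }
  FIRST(S) = { ')', '+', 'x', ε }
  FOLLOW(S) = { $, ')', '+', 'x' }

S → L ) L: PREDICT = { ')', '+' }
S → ): PREDICT = { ')' }
S → ε: PREDICT = { $, ')', '+', 'x' }
  'x' is in predict set, so this production goes in M[S, 'x']
S → S S x: PREDICT = { ')', '+', 'x' }
  'x' is in predict set, so this production goes in M[S, 'x']

M[S, 'x'] = S → ε, S → S S x  (a multiply-defined cell — the grammar is not LL(1))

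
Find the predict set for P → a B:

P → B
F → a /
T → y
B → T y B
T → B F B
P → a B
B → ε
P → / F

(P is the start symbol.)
{ 'a' }

PREDICT(P → a B) = (FIRST(RHS) \ {ε}) ∪ (FOLLOW(P) if ε ∈ FIRST(RHS), i.e. RHS ⇒* ε)
FIRST(a B) = { 'a' }
ε ∉ FIRST(a B), so FOLLOW(P) is not added.
PREDICT(P → a B) = { 'a' }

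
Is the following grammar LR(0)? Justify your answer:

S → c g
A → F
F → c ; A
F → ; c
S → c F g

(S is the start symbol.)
A grammar is LR(0) if no state in the canonical LR(0) collection has:
  - both a shift item (dot before a terminal) and a complete item (shift-reduce conflict), or
  - two or more complete items (reduce-reduce conflict; the accept item [S' → S .] counts as a complete item here).

Augment with S' → S and build the canonical LR(0) collection (I0 = CLOSURE({[S' → . S]}), then GOTO on every symbol after a dot until no new states appear). It has 12 states:
  I0: { [S → . c F g], [S → . c g], [S' → . S] }  — shift
  I1: { [S' → S .] }  — accept
  I2: { [F → . ; c], [F → . c ; A], [S → c . F g], [S → c . g] }  — shift
  I3: { [F → ; . c] }  — shift
  I4: { [S → c F . g] }  — shift
  I5: { [F → c . ; A] }  — shift
  I6: { [S → c g .] }  — reduce
  I7: { [A → . F], [F → . ; c], [F → . c ; A], [F → c ; . A] }  — shift
  I8: { [F → c ; A .] }  — reduce
  I9: { [A → F .] }  — reduce
  I10: { [S → c F g .] }  — reduce
  I11: { [F → ; c .] }  — reduce

Every state is either a pure shift/goto state or contains exactly one complete item and nothing to shift — no conflicts. The grammar is LR(0).

Answer: Yes, the grammar is LR(0)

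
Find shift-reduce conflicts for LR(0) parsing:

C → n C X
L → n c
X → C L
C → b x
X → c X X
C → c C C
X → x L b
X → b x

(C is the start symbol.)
A shift-reduce conflict occurs when an LR(0) state has both:
  - a complete (reduce) item [A → α .] (dot at the end), and
  - a shift item [B → β . c γ] (dot before a terminal).

Augment with C' → C and build the canonical LR(0) collection (I0 = CLOSURE({[C' → . C]}), then GOTO on every symbol after a dot until no new states appear). It has 25 states:
  I0: { [C → . b x], [C → . c C C], [C → . n C X], [C' → . C] }  — shift
  I1: { [C' → C .] }  — accept
  I2: { [C → b . x] }  — shift
  I3: { [C → . b x], [C → . c C C], [C → . n C X], [C → c . C C] }  — shift
  I4: { [C → . b x], [C → . c C C], [C → . n C X], [C → n . C X] }  — shift
  I5: { [C → . b x], [C → . c C C], [C → . n C X], [C → n C . X], [X → . C L], [X → . b x], [X → . c X X], [X → . x L b] }  — shift
  I6: { [L → . n c], [X → C . L] }  — shift
  I7: { [C → n C X .] }  — reduce
  I8: { [C → b . x], [X → b . x] }  — shift
  I9: { [C → . b x], [C → . c C C], [C → . n C X], [C → c . C C], [X → . C L], [X → . b x], [X → . c X X], [X → . x L b], [X → c . X X] }  — shift
  I10: { [L → . n c], [X → x . L b] }  — shift
  I11: { [X → x L . b] }  — shift
  I12: { [L → n . c] }  — shift
  I13: { [L → n c .] }  — reduce
  I14: { [X → x L b .] }  — reduce
  I15: { [C → . b x], [C → . c C C], [C → . n C X], [C → c C . C], [L → . n c], [X → C . L] }  — shift
  I16: { [C → . b x], [C → . c C C], [C → . n C X], [X → . C L], [X → . b x], [X → . c X X], [X → . x L b], [X → c X . X] }  — shift
  I17: { [X → c X X .] }  — reduce
  I18: { [C → c C C .] }  — reduce
  I19: { [X → C L .] }  — reduce
  I20: { [C → . b x], [C → . c C C], [C → . n C X], [C → n . C X], [L → n . c] }  — shift
  I21: { [C → . b x], [C → . c C C], [C → . n C X], [C → c . C C], [L → n c .] }  — shift, reduce
  I22: { [C → . b x], [C → . c C C], [C → . n C X], [C → c C . C] }  — shift
  I23: { [C → b x .], [X → b x .] }  — 2 reduces
  I24: { [C → b x .] }  — reduce

I21 contains reduce item [L → n c .] and shift items [C → . b x], [C → . c C C], [C → . n C X] — shift-reduce conflict.

Answer: Yes — I21: [L → n c .] vs [C → . b x]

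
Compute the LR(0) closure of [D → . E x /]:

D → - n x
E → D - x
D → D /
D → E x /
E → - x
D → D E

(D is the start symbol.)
To compute CLOSURE, for each item [A → α.Bβ] where B is a non-terminal, add [B → .γ] for all productions B → γ; repeat for the newly added items until nothing changes.

Start with: [D → . E x /]
  [D → . E x /] has the dot before E: add [E → . D - x], [E → . - x]
  [E → . D - x] has the dot before D: add [D → . - n x], [D → . D /], [D → . D E]
No further items can be added.

CLOSURE = { [D → . - n x], [D → . D /], [D → . D E], [D → . E x /], [E → . - x], [E → . D - x] }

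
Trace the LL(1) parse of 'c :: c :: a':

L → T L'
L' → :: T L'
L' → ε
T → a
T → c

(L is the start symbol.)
LL(1) parsing maintains a stack (initially the start symbol over $) and the input. At each step: if the stack top is a terminal, match it against the current input token; if it is a non-terminal N, replace it with the RHS of M[N, lookahead] (the unique production whose predict set contains the lookahead).

Stack is shown with the top on the left.

Stack      Input          Action
--------------------------------
L $        c :: c :: a $  output L → T L'
T L' $     c :: c :: a $  output T → c
c L' $     c :: c :: a $  match 'c'
L' $       :: c :: a $    output L' → :: T L'
:: T L' $  :: c :: a $    match '::'
T L' $     c :: a $       output T → c
c L' $     c :: a $       match 'c'
L' $       :: a $         output L' → :: T L'
:: T L' $  :: a $         match '::'
T L' $     a $            output T → a
a L' $     a $            match 'a'
L' $       $              output L' → ε
$          $              accept

The string is accepted.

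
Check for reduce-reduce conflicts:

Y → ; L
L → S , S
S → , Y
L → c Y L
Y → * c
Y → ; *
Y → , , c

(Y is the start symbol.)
No reduce-reduce conflicts

A reduce-reduce conflict occurs when an LR(0) state has two complete items [A → α .] and [B → β .] — both call for a reduction, and with no lookahead the parser cannot choose between them.

Augment with Y' → Y and build the canonical LR(0) collection (I0 = CLOSURE({[Y' → . Y]}), then GOTO on every symbol after a dot until no new states appear). It has 18 states:
  I0: { [Y → . * c], [Y → . , , c], [Y → . ; *], [Y → . ; L], [Y' → . Y] }  — shift
  I1: { [Y → * . c] }  — shift
  I2: { [Y → , . , c] }  — shift
  I3: { [L → . S , S], [L → . c Y L], [S → . , Y], [Y → ; . *], [Y → ; . L] }  — shift
  I4: { [Y' → Y .] }  — accept
  I5: { [Y → ; * .] }  — reduce
  I6: { [S → , . Y], [Y → . * c], [Y → . , , c], [Y → . ; *], [Y → . ; L] }  — shift
  I7: { [Y → ; L .] }  — reduce
  I8: { [L → S . , S] }  — shift
  I9: { [L → c . Y L], [Y → . * c], [Y → . , , c], [Y → . ; *], [Y → . ; L] }  — shift
  I10: { [L → . S , S], [L → . c Y L], [L → c Y . L], [S → . , Y] }  — shift
  I11: { [L → c Y L .] }  — reduce
  I12: { [L → S , . S], [S → . , Y] }  — shift
  I13: { [L → S , S .] }  — reduce
  I14: { [S → , Y .] }  — reduce
  I15: { [Y → , , . c] }  — shift
  I16: { [Y → , , c .] }  — reduce
  I17: { [Y → * c .] }  — reduce

No state contains more than one complete item.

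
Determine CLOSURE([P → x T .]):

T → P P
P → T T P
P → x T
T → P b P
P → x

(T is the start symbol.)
{ [P → x T .] }

To compute CLOSURE, for each item [A → α.Bβ] where B is a non-terminal, add [B → .γ] for all productions B → γ; repeat for the newly added items until nothing changes.

Start with: [P → x T .]
The dot is at the end, so nothing is added.

CLOSURE = { [P → x T .] }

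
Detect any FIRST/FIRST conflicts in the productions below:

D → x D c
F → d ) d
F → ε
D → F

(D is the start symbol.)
No FIRST/FIRST conflicts.

FIRST sets of the non-terminals at (or reachable through a nullable prefix from) the front of some alternative:
  FIRST(F) = { 'd', ε }

Productions for D:
  D → x D c: FIRST = { 'x' }
  D → F: FIRST = { 'd', ε }
Productions for F:
  F → d ) d: FIRST = { 'd' }
  F → ε: FIRST = { ε }

All alternatives of each non-terminal have pairwise disjoint FIRST sets.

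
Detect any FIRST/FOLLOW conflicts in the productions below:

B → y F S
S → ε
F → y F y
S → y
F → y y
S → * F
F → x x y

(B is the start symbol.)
A FIRST/FOLLOW conflict occurs when a non-terminal N has a nullable alternative N → β (β ⇒* ε) and another alternative N → α with FIRST(α) ∩ FOLLOW(N) ≠ ∅: on such a lookahead the parser cannot decide between expanding α and letting N vanish via β.

Nullable non-terminals: S.

S: nullable alternative(s) S → ε; FOLLOW(S) = { $ }
  S → ε: FIRST \ {ε} = { } — this is the only nullable alternative, skip
  S → y: FIRST \ {ε} = { 'y' } — disjoint from FOLLOW(S)
  S → * F: FIRST \ {ε} = { '*' } — disjoint from FOLLOW(S)

B, F have no nullable alternative, so no FIRST/FOLLOW check is needed there.

No FIRST/FOLLOW conflicts found.

Answer: No FIRST/FOLLOW conflicts.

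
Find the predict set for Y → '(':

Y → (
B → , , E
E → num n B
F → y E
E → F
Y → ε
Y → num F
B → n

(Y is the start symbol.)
{ '(' }

PREDICT(Y → '(') = (FIRST(RHS) \ {ε}) ∪ (FOLLOW(Y) if ε ∈ FIRST(RHS), i.e. RHS ⇒* ε)
FIRST('(') = { '(' }
ε ∉ FIRST('('), so FOLLOW(Y) is not added.
PREDICT(Y → '(') = { '(' }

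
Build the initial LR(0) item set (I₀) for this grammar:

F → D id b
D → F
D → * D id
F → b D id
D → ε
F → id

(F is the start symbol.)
{ [D → . * D id], [D → . F], [D → .], [F → . D id b], [F → . b D id], [F → . id], [F' → . F] }

First, augment the grammar with F' → F
I₀ = CLOSURE({ [F' → . F] }):
  [F' → . F] has the dot before F: add [F → . D id b], [F → . b D id], [F → . id]
  [F → . D id b] has the dot before D: add [D → . F], [D → . * D id], [D → .]
No further items can be added.

I₀ = { [D → . * D id], [D → . F], [D → .], [F → . D id b], [F → . b D id], [F → . id], [F' → . F] }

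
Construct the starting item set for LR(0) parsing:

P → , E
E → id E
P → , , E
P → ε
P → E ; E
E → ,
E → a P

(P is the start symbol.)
{ [E → . ,], [E → . a P], [E → . id E], [P → . , , E], [P → . , E], [P → . E ; E], [P → .], [P' → . P] }

First, augment the grammar with P' → P
I₀ = CLOSURE({ [P' → . P] }):
  [P' → . P] has the dot before P: add [P → . , E], [P → . , , E], [P → .], [P → . E ; E]
  [P → . E ; E] has the dot before E: add [E → . id E], [E → . ,], [E → . a P]
No further items can be added.

I₀ = { [E → . ,], [E → . a P], [E → . id E], [P → . , , E], [P → . , E], [P → . E ; E], [P → .], [P' → . P] }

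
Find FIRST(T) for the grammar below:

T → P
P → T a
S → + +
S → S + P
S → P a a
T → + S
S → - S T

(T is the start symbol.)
FIRST sets of the other non-terminals involved (by the same procedure, iterated to a fixed point):
  FIRST(P) = { '+' }

From T → P:
  - P is a non-terminal: add FIRST(P) \ {ε} = { '+' }
    P is not nullable, so stop
From T → + S:
  - '+' is a terminal: add '+' and stop

Collecting: FIRST(T) = { '+' }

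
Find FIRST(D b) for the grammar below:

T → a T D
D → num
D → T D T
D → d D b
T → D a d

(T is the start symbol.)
{ 'a', 'd', 'num' }

FIRST sets of the non-terminals involved (from the grammar, by fixed-point iteration):
  FIRST(D) = { 'a', 'd', 'num' }

To compute FIRST(D b), process the symbols left to right:
Symbol D is a non-terminal. Add FIRST(D) \ {ε} = { 'a', 'd', 'num' }
D is not nullable (ε ∉ FIRST(D)), so stop here.
FIRST(D b) = { 'a', 'd', 'num' }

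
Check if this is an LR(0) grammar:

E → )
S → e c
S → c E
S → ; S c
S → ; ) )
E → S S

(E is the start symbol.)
Yes, the grammar is LR(0)

Augment with E' → E and build the canonical LR(0) collection (I0 = CLOSURE({[E' → . E]}), then GOTO on every symbol after a dot until no new states appear). It has 14 states:
  I0: { [E → . )], [E → . S S], [E' → . E], [S → . ; ) )], [S → . ; S c], [S → . c E], [S → . e c] }  — shift
  I1: { [E → ) .] }  — reduce
  I2: { [S → . ; ) )], [S → . ; S c], [S → . c E], [S → . e c], [S → ; . ) )], [S → ; . S c] }  — shift
  I3: { [E' → E .] }  — accept
  I4: { [E → S . S], [S → . ; ) )], [S → . ; S c], [S → . c E], [S → . e c] }  — shift
  I5: { [E → . )], [E → . S S], [S → . ; ) )], [S → . ; S c], [S → . c E], [S → . e c], [S → c . E] }  — shift
  I6: { [S → e . c] }  — shift
  I7: { [S → e c .] }  — reduce
  I8: { [S → c E .] }  — reduce
  I9: { [E → S S .] }  — reduce
  I10: { [S → ; ) . )] }  — shift
  I11: { [S → ; S . c] }  — shift
  I12: { [S → ; S c .] }  — reduce
  I13: { [S → ; ) ) .] }  — reduce

Every state is either a pure shift/goto state or contains exactly one complete item and nothing to shift — no conflicts. The grammar is LR(0).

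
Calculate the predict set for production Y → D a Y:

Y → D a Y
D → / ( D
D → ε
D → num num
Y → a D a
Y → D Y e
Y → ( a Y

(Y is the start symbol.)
PREDICT(Y → D a Y) = (FIRST(RHS) \ {ε}) ∪ (FOLLOW(Y) if ε ∈ FIRST(RHS), i.e. RHS ⇒* ε)
FIRST(D) = { '/', 'num', ε }
FIRST(D a Y) = { '/', 'a', 'num' }
ε ∉ FIRST(D a Y), so FOLLOW(Y) is not added.
PREDICT(Y → D a Y) = { '/', 'a', 'num' }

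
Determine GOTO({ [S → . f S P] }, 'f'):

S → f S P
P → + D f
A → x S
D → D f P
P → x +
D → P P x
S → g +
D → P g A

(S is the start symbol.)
GOTO(I, 'f') = CLOSURE({ [A → αX.β] : [A → α.Xβ] ∈ I, X = 'f' })

Items with dot before 'f', with the dot advanced:
  [S → . f S P] → [S → f . S P]
Closure of the advanced items:
  [S → f . S P] has the dot before S: add [S → . f S P], [S → . g +]

GOTO = { [S → . f S P], [S → . g +], [S → f . S P] }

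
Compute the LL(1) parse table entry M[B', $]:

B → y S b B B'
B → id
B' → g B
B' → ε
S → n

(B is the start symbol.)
B' → ε

To find M[B', $], we find productions for B' where $ is in the predict set (PREDICT(N → α) = (FIRST(α) \ {ε}) ∪ (FOLLOW(N) if α ⇒* ε)).

Relevant sets:
  FOLLOW(B') = { $, 'g' }

B' → g B: PREDICT = { 'g' }
B' → ε: PREDICT = { $, 'g' }
  $ is in predict set, so this production goes in M[B', $]

M[B', $] = B' → ε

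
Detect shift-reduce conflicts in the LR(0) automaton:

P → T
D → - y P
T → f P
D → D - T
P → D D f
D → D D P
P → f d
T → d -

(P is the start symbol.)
Yes — I8: [P → f d .] vs [T → d . -]; I14: [P → D D f .] vs [D → . - y P]

Augment with P' → P and build the canonical LR(0) collection (I0 = CLOSURE({[P' → . P]}), then GOTO on every symbol after a dot until no new states appear). It has 20 states:
  I0: { [D → . - y P], [D → . D - T], [D → . D D P], [P → . D D f], [P → . T], [P → . f d], [P' → . P], [T → . d -], [T → . f P] }  — shift
  I1: { [D → - . y P] }  — shift
  I2: { [D → . - y P], [D → . D - T], [D → . D D P], [D → D . - T], [D → D . D P], [P → D . D f] }  — shift
  I3: { [P' → P .] }  — accept
  I4: { [P → T .] }  — reduce
  I5: { [T → d . -] }  — shift
  I6: { [D → . - y P], [D → . D - T], [D → . D D P], [P → . D D f], [P → . T], [P → . f d], [P → f . d], [T → . d -], [T → . f P], [T → f . P] }  — shift
  I7: { [T → f P .] }  — reduce
  I8: { [P → f d .], [T → d . -] }  — shift, reduce
  I9: { [T → d - .] }  — reduce
  I10: { [D → - . y P], [D → D - . T], [T → . d -], [T → . f P] }  — shift
  I11: { [D → . - y P], [D → . D - T], [D → . D D P], [D → D . - T], [D → D . D P], [D → D D . P], [P → . D D f], [P → . T], [P → . f d], [P → D D . f], [T → . d -], [T → . f P] }  — shift
  I12: { [D → . - y P], [D → . D - T], [D → . D D P], [D → D . - T], [D → D . D P], [D → D D . P], [P → . D D f], [P → . T], [P → . f d], [P → D . D f], [T → . d -], [T → . f P] }  — shift
  I13: { [D → D D P .] }  — reduce
  I14: { [D → . - y P], [D → . D - T], [D → . D D P], [P → . D D f], [P → . T], [P → . f d], [P → D D f .], [P → f . d], [T → . d -], [T → . f P], [T → f . P] }  — shift, reduce
  I15: { [D → . - y P], [D → . D - T], [D → . D D P], [D → D . - T], [D → D . D P], [D → D D . P], [P → . D D f], [P → . T], [P → . f d], [P → D . D f], [P → D D . f], [T → . d -], [T → . f P] }  — shift
  I16: { [D → D - T .] }  — reduce
  I17: { [D → . - y P], [D → . D - T], [D → . D D P], [P → . D D f], [P → . T], [P → . f d], [T → . d -], [T → . f P], [T → f . P] }  — shift
  I18: { [D → - y . P], [D → . - y P], [D → . D - T], [D → . D D P], [P → . D D f], [P → . T], [P → . f d], [T → . d -], [T → . f P] }  — shift
  I19: { [D → - y P .] }  — reduce

I8 contains reduce item [P → f d .] and shift item [T → d . -] — shift-reduce conflict.
I14 contains reduce item [P → D D f .] and shift items [D → . - y P], [P → . f d], [P → f . d], [T → . d -], [T → . f P] — shift-reduce conflict.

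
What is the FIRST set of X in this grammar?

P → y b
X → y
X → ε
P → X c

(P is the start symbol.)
{ 'y', ε }

From X → y:
  - y is a terminal: add 'y' and stop
From X → ε:
  - ε-production, so ε ∈ FIRST(X)

Collecting: FIRST(X) = { 'y', ε }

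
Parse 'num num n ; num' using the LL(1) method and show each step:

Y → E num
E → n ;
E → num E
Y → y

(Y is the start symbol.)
LL(1) parsing maintains a stack (initially the start symbol over $) and the input. At each step: if the stack top is a terminal, match it against the current input token; if it is a non-terminal N, replace it with the RHS of M[N, lookahead] (the unique production whose predict set contains the lookahead).

Stack is shown with the top on the left.

Stack        Input              Action
--------------------------------------
Y $          num num n ; num $  output Y → E num
E num $      num num n ; num $  output E → num E
num E num $  num num n ; num $  match 'num'
E num $      num n ; num $      output E → num E
num E num $  num n ; num $      match 'num'
E num $      n ; num $          output E → n ;
n ; num $    n ; num $          match 'n'
; num $      ; num $            match ';'
num $        num $              match 'num'
$            $                  accept

The string is accepted.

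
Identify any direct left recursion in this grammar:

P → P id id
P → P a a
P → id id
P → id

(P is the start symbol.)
Yes, P is left-recursive

Direct left recursion occurs when N → N α for some non-terminal N (the right-hand side begins with the left-hand side itself).

P → P id id: LEFT RECURSIVE (starts with P)
P → P a a: LEFT RECURSIVE (starts with P)
P → id id: starts with id
P → id: starts with id

The grammar has direct left recursion on: P.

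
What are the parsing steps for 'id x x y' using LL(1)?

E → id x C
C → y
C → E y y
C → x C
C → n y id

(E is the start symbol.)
Stack is shown with the top on the left.

Stack     Input       Action
----------------------------
E $       id x x y $  output E → id x C
id x C $  id x x y $  match 'id'
x C $     x x y $     match 'x'
C $       x y $       output C → x C
x C $     x y $       match 'x'
C $       y $         output C → y
y $       y $         match 'y'
$         $           accept

The string is accepted.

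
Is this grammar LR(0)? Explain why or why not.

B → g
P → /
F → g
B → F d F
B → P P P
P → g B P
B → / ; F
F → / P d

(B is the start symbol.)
No. Shift-reduce conflict between [P → / .] and [B → / . ; F]

Augment with B' → B and build the canonical LR(0) collection (I0 = CLOSURE({[B' → . B]}), then GOTO on every symbol after a dot until no new states appear). It has 20 states:
  I0: { [B → . / ; F], [B → . F d F], [B → . P P P], [B → . g], [B' → . B], [F → . / P d], [F → . g], [P → . /], [P → . g B P] }  — shift
  I1: { [B → / . ; F], [F → / . P d], [P → . /], [P → . g B P], [P → / .] }  — shift, reduce
  I2: { [B' → B .] }  — accept
  I3: { [B → F . d F] }  — shift
  I4: { [B → P . P P], [P → . /], [P → . g B P] }  — shift
  I5: { [B → . / ; F], [B → . F d F], [B → . P P P], [B → . g], [B → g .], [F → . / P d], [F → . g], [F → g .], [P → . /], [P → . g B P], [P → g . B P] }  — shift, 2 reduces
  I6: { [P → . /], [P → . g B P], [P → g B . P] }  — shift
  I7: { [P → / .] }  — reduce
  I8: { [P → g B P .] }  — reduce
  I9: { [B → . / ; F], [B → . F d F], [B → . P P P], [B → . g], [F → . / P d], [F → . g], [P → . /], [P → . g B P], [P → g . B P] }  — shift
  I10: { [B → P P . P], [P → . /], [P → . g B P] }  — shift
  I11: { [B → P P P .] }  — reduce
  I12: { [B → F d . F], [F → . / P d], [F → . g] }  — shift
  I13: { [F → / . P d], [P → . /], [P → . g B P] }  — shift
  I14: { [B → F d F .] }  — reduce
  I15: { [F → g .] }  — reduce
  I16: { [F → / P . d] }  — shift
  I17: { [F → / P d .] }  — reduce
  I18: { [B → / ; . F], [F → . / P d], [F → . g] }  — shift
  I19: { [B → / ; F .] }  — reduce

Conflict in state I1:
  Shift-reduce conflict between [P → / .] and [B → / . ; F]
So the grammar is NOT LR(0).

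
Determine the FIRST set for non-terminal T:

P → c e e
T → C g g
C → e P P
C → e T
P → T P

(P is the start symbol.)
{ 'e' }

FIRST sets of the other non-terminals involved (by the same procedure, iterated to a fixed point):
  FIRST(C) = { 'e' }

From T → C g g:
  - C is a non-terminal: add FIRST(C) \ {ε} = { 'e' }
    C is not nullable, so stop

Collecting: FIRST(T) = { 'e' }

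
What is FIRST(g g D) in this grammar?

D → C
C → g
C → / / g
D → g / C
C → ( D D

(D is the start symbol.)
To compute FIRST(g g D), process the symbols left to right:
Symbol g is a terminal. Add 'g' and stop.
FIRST(g g D) = { 'g' }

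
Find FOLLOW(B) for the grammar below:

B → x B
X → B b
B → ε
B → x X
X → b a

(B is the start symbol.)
{ $, 'b' }

B is the start symbol, so $ ∈ FOLLOW(B).
In B → x B: B is at the end; this adds FOLLOW(B) to itself — nothing new
In X → B b: B is followed by b, add FIRST(b) \ {ε} = { 'b' }

Taking the union: FOLLOW(B) = { $, 'b' }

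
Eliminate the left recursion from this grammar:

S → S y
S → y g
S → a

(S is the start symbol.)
S → y g S'
S → a S'
S' → y S'
S' → ε

S is directly left-recursive. The standard transformation for
  A → A α₁ | ... | A α_m | β₁ | ... | β_n
is
  A  → β₁ A' | ... | β_n A'
  A' → α₁ A' | ... | α_m A' | ε

S → y g becomes S → y g S'
S → a becomes S → a S'
S → S y becomes S' → y S'
Add S' → ε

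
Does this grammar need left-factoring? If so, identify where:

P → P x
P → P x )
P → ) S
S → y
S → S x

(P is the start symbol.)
Yes, P has productions with common prefix 'P x'

Left-factoring is needed when two productions for the same non-terminal
share a common prefix on the right-hand side.

Productions for P:
  P → P x
  P → P x )
  P → ) S
Productions for S:
  S → y
  S → S x

Found common prefix 'P x' in productions for P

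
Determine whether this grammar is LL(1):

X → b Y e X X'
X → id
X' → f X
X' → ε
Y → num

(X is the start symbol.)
No. Predict set conflict for X': { 'f' }

A grammar is LL(1) if for each non-terminal N with multiple productions, the predict sets of those productions are pairwise disjoint, where PREDICT(N → α) = (FIRST(α) \ {ε}) ∪ (FOLLOW(N) if α ⇒* ε).

Relevant sets:
  FOLLOW(X') = { $, 'f' }

For X:
  PREDICT(X → b Y e X X') = { 'b' }
  PREDICT(X → id) = { 'id' }
For X':
  PREDICT(X' → f X) = { 'f' }
  PREDICT(X' → ε) = { $, 'f' }
Y has a single production, so nothing to check there.

Conflict found: Predict set conflict for X': { 'f' }
The grammar is NOT LL(1).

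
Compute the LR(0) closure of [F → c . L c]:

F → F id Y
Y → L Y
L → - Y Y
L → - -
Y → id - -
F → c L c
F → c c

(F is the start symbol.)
Start with: [F → c . L c]
  [F → c . L c] has the dot before L: add [L → . - Y Y], [L → . - -]
No further items can be added.

CLOSURE = { [F → c . L c], [L → . - -], [L → . - Y Y] }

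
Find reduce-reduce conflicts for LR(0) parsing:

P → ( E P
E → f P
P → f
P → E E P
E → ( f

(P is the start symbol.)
No reduce-reduce conflicts

Augment with P' → P and build the canonical LR(0) collection (I0 = CLOSURE({[P' → . P]}), then GOTO on every symbol after a dot until no new states appear). It has 14 states:
  I0: { [E → . ( f], [E → . f P], [P → . ( E P], [P → . E E P], [P → . f], [P' → . P] }  — shift
  I1: { [E → ( . f], [E → . ( f], [E → . f P], [P → ( . E P] }  — shift
  I2: { [E → . ( f], [E → . f P], [P → E . E P] }  — shift
  I3: { [P' → P .] }  — accept
  I4: { [E → . ( f], [E → . f P], [E → f . P], [P → . ( E P], [P → . E E P], [P → . f], [P → f .] }  — shift, reduce
  I5: { [E → f P .] }  — reduce
  I6: { [E → ( . f] }  — shift
  I7: { [E → . ( f], [E → . f P], [P → . ( E P], [P → . E E P], [P → . f], [P → E E . P] }  — shift
  I8: { [E → . ( f], [E → . f P], [E → f . P], [P → . ( E P], [P → . E E P], [P → . f] }  — shift
  I9: { [P → E E P .] }  — reduce
  I10: { [E → ( f .] }  — reduce
  I11: { [E → . ( f], [E → . f P], [P → ( E . P], [P → . ( E P], [P → . E E P], [P → . f] }  — shift
  I12: { [E → ( f .], [E → . ( f], [E → . f P], [E → f . P], [P → . ( E P], [P → . E E P], [P → . f] }  — shift, reduce
  I13: { [P → ( E P .] }  — reduce

No state contains more than one complete item.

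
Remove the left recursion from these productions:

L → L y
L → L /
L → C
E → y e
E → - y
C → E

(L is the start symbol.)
L is directly left-recursive. The standard transformation for
  A → A α₁ | ... | A α_m | β₁ | ... | β_n
is
  A  → β₁ A' | ... | β_n A'
  A' → α₁ A' | ... | α_m A' | ε

L → C becomes L → C L'
L → L y becomes L' → y L'
L → L / becomes L' → / L'
Add L' → ε

Productions for other non-terminals are unchanged:
  E → y e
  E → - y
  C → E

Resulting grammar:
L → C L'
L' → y L'
L' → / L'
L' → ε
E → y e
E → - y
C → E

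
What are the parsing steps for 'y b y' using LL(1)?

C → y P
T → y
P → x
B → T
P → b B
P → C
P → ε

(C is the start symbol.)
LL(1) parsing maintains a stack (initially the start symbol over $) and the input. At each step: if the stack top is a terminal, match it against the current input token; if it is a non-terminal N, replace it with the RHS of M[N, lookahead] (the unique production whose predict set contains the lookahead).

Stack is shown with the top on the left.

Stack  Input    Action
----------------------
C $    y b y $  output C → y P
y P $  y b y $  match 'y'
P $    b y $    output P → b B
b B $  b y $    match 'b'
B $    y $      output B → T
T $    y $      output T → y
y $    y $      match 'y'
$      $        accept

The string is accepted.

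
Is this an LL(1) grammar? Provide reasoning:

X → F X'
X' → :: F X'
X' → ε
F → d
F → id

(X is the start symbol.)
Relevant sets:
  FOLLOW(X') = { $ }

For X':
  PREDICT(X' → :: F X') = { '::' }
  PREDICT(X' → ε) = { $ }
For F:
  PREDICT(F → d) = { 'd' }
  PREDICT(F → id) = { 'id' }
X has a single production, so nothing to check there.

All predict sets are disjoint. The grammar IS LL(1).

Answer: Yes, the grammar is LL(1).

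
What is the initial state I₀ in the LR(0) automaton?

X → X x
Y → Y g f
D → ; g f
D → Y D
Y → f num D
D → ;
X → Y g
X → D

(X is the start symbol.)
First, augment the grammar with X' → X
I₀ = CLOSURE({ [X' → . X] }):
  [X' → . X] has the dot before X: add [X → . X x], [X → . Y g], [X → . D]
  [X → . Y g] has the dot before Y: add [Y → . Y g f], [Y → . f num D]
  [X → . D] has the dot before D: add [D → . ; g f], [D → . Y D], [D → . ;]
No further items can be added.

I₀ = { [D → . ; g f], [D → . ;], [D → . Y D], [X → . D], [X → . X x], [X → . Y g], [X' → . X], [Y → . Y g f], [Y → . f num D] }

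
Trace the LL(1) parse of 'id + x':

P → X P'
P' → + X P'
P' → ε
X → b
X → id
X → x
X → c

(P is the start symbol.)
Stack is shown with the top on the left.

Stack     Input     Action
--------------------------
P $       id + x $  output P → X P'
X P' $    id + x $  output X → id
id P' $   id + x $  match 'id'
P' $      + x $     output P' → + X P'
+ X P' $  + x $     match '+'
X P' $    x $       output X → x
x P' $    x $       match 'x'
P' $      $         output P' → ε
$         $         accept

The string is accepted.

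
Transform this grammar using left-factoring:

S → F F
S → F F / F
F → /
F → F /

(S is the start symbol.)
Left-factoring transforms A → αβ₁ | αβ₂ into A → αA' and A' → β₁ | β₂
(α is the longest common prefix among the alternatives). Repeat until
no nonterminal has two alternatives with a common prefix.

Round 1: S has alternatives sharing prefix 'F F'. Introduce S': S → F F S'
  Add: S' → ε
  Add: S' → / F

No remaining common prefixes — done.

Resulting grammar:
S → F F S'
S' → ε
S' → / F
F → /
F → F /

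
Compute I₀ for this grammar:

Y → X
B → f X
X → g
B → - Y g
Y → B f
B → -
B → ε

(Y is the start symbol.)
{ [B → . - Y g], [B → . -], [B → . f X], [B → .], [X → . g], [Y → . B f], [Y → . X], [Y' → . Y] }

First, augment the grammar with Y' → Y
I₀ = CLOSURE({ [Y' → . Y] }):
  [Y' → . Y] has the dot before Y: add [Y → . X], [Y → . B f]
  [Y → . X] has the dot before X: add [X → . g]
  [Y → . B f] has the dot before B: add [B → . f X], [B → . - Y g], [B → . -], [B → .]
No further items can be added.

I₀ = { [B → . - Y g], [B → . -], [B → . f X], [B → .], [X → . g], [Y → . B f], [Y → . X], [Y' → . Y] }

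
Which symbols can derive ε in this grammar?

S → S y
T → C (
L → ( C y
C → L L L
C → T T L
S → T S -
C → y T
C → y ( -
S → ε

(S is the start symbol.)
{ 'S' }

A non-terminal is nullable if it can derive ε (the empty string): either it has an ε-production, or it has a production whose right-hand side consists entirely of nullable non-terminals.

ε-productions: S → ε
So S is immediately nullable.
No further non-terminal can be added: every production for the remaining non-terminals contains a terminal or a non-nullable non-terminal.
Nullable = { 'S' }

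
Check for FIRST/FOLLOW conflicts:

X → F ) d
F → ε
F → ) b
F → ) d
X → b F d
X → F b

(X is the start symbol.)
Nullable non-terminals: F.

F: nullable alternative(s) F → ε; FOLLOW(F) = { ')', 'b', 'd' }
  F → ε: FIRST \ {ε} = { } — this is the only nullable alternative, skip
  F → ) b: FIRST \ {ε} = { ')' } — overlaps FOLLOW(F) on { ')' }: CONFLICT
  F → ) d: FIRST \ {ε} = { ')' } — overlaps FOLLOW(F) on { ')' }: CONFLICT

X has no nullable alternative, so no FIRST/FOLLOW check is needed there.

So the grammar has 2 FIRST/FOLLOW conflicts (marked CONFLICT above).

Answer: Yes. F → ')' b with FOLLOW(F) on { ')' }; F → ')' d with FOLLOW(F) on { ')' }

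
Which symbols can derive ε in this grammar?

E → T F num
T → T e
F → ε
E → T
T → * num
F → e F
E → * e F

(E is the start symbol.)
{ 'F' }

ε-productions: F → ε
So F is immediately nullable.
No further non-terminal can be added: every production for the remaining non-terminals contains a terminal or a non-nullable non-terminal.
Nullable = { 'F' }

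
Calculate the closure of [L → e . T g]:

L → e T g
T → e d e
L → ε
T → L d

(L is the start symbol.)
Start with: [L → e . T g]
  [L → e . T g] has the dot before T: add [T → . e d e], [T → . L d]
  [T → . L d] has the dot before L: add [L → . e T g], [L → .]
No further items can be added.

CLOSURE = { [L → . e T g], [L → .], [L → e . T g], [T → . L d], [T → . e d e] }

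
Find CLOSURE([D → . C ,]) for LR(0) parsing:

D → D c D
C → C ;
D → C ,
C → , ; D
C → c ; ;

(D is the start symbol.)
{ [C → . , ; D], [C → . C ;], [C → . c ; ;], [D → . C ,] }

To compute CLOSURE, for each item [A → α.Bβ] where B is a non-terminal, add [B → .γ] for all productions B → γ; repeat for the newly added items until nothing changes.

Start with: [D → . C ,]
  [D → . C ,] has the dot before C: add [C → . C ;], [C → . , ; D], [C → . c ; ;]
No further items can be added.

CLOSURE = { [C → . , ; D], [C → . C ;], [C → . c ; ;], [D → . C ,] }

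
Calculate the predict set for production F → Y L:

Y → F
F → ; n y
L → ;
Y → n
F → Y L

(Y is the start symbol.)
PREDICT(F → Y L) = (FIRST(RHS) \ {ε}) ∪ (FOLLOW(F) if ε ∈ FIRST(RHS), i.e. RHS ⇒* ε)
FIRST(Y) = { ';', 'n' }
FIRST(Y L) = { ';', 'n' }
ε ∉ FIRST(Y L), so FOLLOW(F) is not added.
PREDICT(F → Y L) = { ';', 'n' }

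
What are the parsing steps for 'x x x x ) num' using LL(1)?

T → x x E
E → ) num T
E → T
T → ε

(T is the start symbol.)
Stack is shown with the top on the left.

Stack      Input            Action
----------------------------------
T $        x x x x ) num $  output T → x x E
x x E $    x x x x ) num $  match 'x'
x E $      x x x ) num $    match 'x'
E $        x x ) num $      output E → T
T $        x x ) num $      output T → x x E
x x E $    x x ) num $      match 'x'
x E $      x ) num $        match 'x'
E $        ) num $          output E → ) num T
) num T $  ) num $          match ')'
num T $    num $            match 'num'
T $        $                output T → ε
$          $                accept

The string is accepted.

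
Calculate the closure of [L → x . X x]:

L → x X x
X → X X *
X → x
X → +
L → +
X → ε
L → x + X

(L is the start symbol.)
{ [L → x . X x], [X → . +], [X → . X X *], [X → . x], [X → .] }

To compute CLOSURE, for each item [A → α.Bβ] where B is a non-terminal, add [B → .γ] for all productions B → γ; repeat for the newly added items until nothing changes.

Start with: [L → x . X x]
  [L → x . X x] has the dot before X: add [X → . X X *], [X → . x], [X → . +], [X → .]
No further items can be added.

CLOSURE = { [L → x . X x], [X → . +], [X → . X X *], [X → . x], [X → .] }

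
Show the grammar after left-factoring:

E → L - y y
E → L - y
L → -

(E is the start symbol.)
Left-factoring transforms A → αβ₁ | αβ₂ into A → αA' and A' → β₁ | β₂
(α is the longest common prefix among the alternatives). Repeat until
no nonterminal has two alternatives with a common prefix.

Round 1: E has alternatives sharing prefix 'L - y'. Introduce E': E → L - y E'
  Add: E' → y
  Add: E' → ε

No remaining common prefixes — done.

Resulting grammar:
E → L - y E'
E' → y
E' → ε
L → -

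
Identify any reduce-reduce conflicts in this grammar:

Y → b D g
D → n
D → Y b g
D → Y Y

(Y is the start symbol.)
No reduce-reduce conflicts

Augment with Y' → Y and build the canonical LR(0) collection (I0 = CLOSURE({[Y' → . Y]}), then GOTO on every symbol after a dot until no new states appear). It has 10 states:
  I0: { [Y → . b D g], [Y' → . Y] }  — shift
  I1: { [Y' → Y .] }  — accept
  I2: { [D → . Y Y], [D → . Y b g], [D → . n], [Y → . b D g], [Y → b . D g] }  — shift
  I3: { [Y → b D . g] }  — shift
  I4: { [D → Y . Y], [D → Y . b g], [Y → . b D g] }  — shift
  I5: { [D → n .] }  — reduce
  I6: { [D → Y Y .] }  — reduce
  I7: { [D → . Y Y], [D → . Y b g], [D → . n], [D → Y b . g], [Y → . b D g], [Y → b . D g] }  — shift
  I8: { [D → Y b g .] }  — reduce
  I9: { [Y → b D g .] }  — reduce

No state contains more than one complete item.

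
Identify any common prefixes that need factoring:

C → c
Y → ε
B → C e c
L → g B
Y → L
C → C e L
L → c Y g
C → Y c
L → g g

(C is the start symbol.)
Yes, L has productions with common prefix 'g'

Left-factoring is needed when two productions for the same non-terminal
share a common prefix on the right-hand side.

Productions for C:
  C → c
  C → C e L
  C → Y c
Productions for Y:
  Y → ε
  Y → L
Productions for L:
  L → g B
  L → c Y g
  L → g g

Found common prefix 'g' in productions for L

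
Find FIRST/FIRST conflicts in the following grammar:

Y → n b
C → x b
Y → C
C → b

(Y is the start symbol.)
No FIRST/FIRST conflicts.

FIRST sets of the non-terminals at (or reachable through a nullable prefix from) the front of some alternative:
  FIRST(C) = { 'b', 'x' }

Productions for Y:
  Y → n b: FIRST = { 'n' }
  Y → C: FIRST = { 'b', 'x' }
Productions for C:
  C → x b: FIRST = { 'x' }
  C → b: FIRST = { 'b' }

All alternatives of each non-terminal have pairwise disjoint FIRST sets.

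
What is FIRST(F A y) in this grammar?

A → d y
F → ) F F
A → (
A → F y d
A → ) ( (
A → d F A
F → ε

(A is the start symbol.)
{ '(', ')', 'd', 'y' }

FIRST sets of the non-terminals involved (from the grammar, by fixed-point iteration):
  FIRST(F) = { ')', ε }
  FIRST(A) = { '(', ')', 'd', 'y' }

To compute FIRST(F A y), process the symbols left to right:
Symbol F is a non-terminal. Add FIRST(F) \ {ε} = { ')' }
F is nullable (ε ∈ FIRST(F)), continue to the next symbol.
Symbol A is a non-terminal. Add FIRST(A) \ {ε} = { '(', ')', 'd', 'y' }
A is not nullable (ε ∉ FIRST(A)), so stop here.
FIRST(F A y) = { '(', ')', 'd', 'y' }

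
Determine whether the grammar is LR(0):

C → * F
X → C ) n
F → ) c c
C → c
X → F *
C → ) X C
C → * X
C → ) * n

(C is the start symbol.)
A grammar is LR(0) if no state in the canonical LR(0) collection has:
  - both a shift item (dot before a terminal) and a complete item (shift-reduce conflict), or
  - two or more complete items (reduce-reduce conflict; the accept item [C' → C .] counts as a complete item here).

Augment with C' → C and build the canonical LR(0) collection (I0 = CLOSURE({[C' → . C]}), then GOTO on every symbol after a dot until no new states appear). It has 19 states:
  I0: { [C → . ) * n], [C → . ) X C], [C → . * F], [C → . * X], [C → . c], [C' → . C] }  — shift
  I1: { [C → ) . * n], [C → ) . X C], [C → . ) * n], [C → . ) X C], [C → . * F], [C → . * X], [C → . c], [F → . ) c c], [X → . C ) n], [X → . F *] }  — shift
  I2: { [C → * . F], [C → * . X], [C → . ) * n], [C → . ) X C], [C → . * F], [C → . * X], [C → . c], [F → . ) c c], [X → . C ) n], [X → . F *] }  — shift
  I3: { [C' → C .] }  — accept
  I4: { [C → c .] }  — reduce
  I5: { [C → ) . * n], [C → ) . X C], [C → . ) * n], [C → . ) X C], [C → . * F], [C → . * X], [C → . c], [F → ) . c c], [F → . ) c c], [X → . C ) n], [X → . F *] }  — shift
  I6: { [X → C . ) n] }  — shift
  I7: { [C → * F .], [X → F . *] }  — shift, reduce
  I8: { [C → * X .] }  — reduce
  I9: { [X → F * .] }  — reduce
  I10: { [X → C ) . n] }  — shift
  I11: { [X → C ) n .] }  — reduce
  I12: { [C → ) * . n], [C → * . F], [C → * . X], [C → . ) * n], [C → . ) X C], [C → . * F], [C → . * X], [C → . c], [F → . ) c c], [X → . C ) n], [X → . F *] }  — shift
  I13: { [X → F . *] }  — shift
  I14: { [C → ) X . C], [C → . ) * n], [C → . ) X C], [C → . * F], [C → . * X], [C → . c] }  — shift
  I15: { [C → c .], [F → ) c . c] }  — shift, reduce
  I16: { [F → ) c c .] }  — reduce
  I17: { [C → ) X C .] }  — reduce
  I18: { [C → ) * n .] }  — reduce

Conflict in state I7:
  Shift-reduce conflict between [C → * F .] and [X → F . *]
So the grammar is NOT LR(0).

Answer: No. Shift-reduce conflict between [C → * F .] and [X → F . *]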